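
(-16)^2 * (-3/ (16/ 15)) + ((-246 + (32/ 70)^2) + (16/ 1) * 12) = -947894/ 1225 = -773.79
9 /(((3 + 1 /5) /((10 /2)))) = 225 /16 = 14.06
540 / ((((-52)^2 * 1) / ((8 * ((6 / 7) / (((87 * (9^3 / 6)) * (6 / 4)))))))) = 0.00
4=4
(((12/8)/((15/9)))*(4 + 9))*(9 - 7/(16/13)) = 6201/160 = 38.76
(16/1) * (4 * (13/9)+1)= 976/9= 108.44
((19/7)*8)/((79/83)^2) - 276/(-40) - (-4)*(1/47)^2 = 29791621227/965045830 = 30.87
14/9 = 1.56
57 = 57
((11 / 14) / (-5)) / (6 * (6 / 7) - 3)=-11 / 150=-0.07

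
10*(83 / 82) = 10.12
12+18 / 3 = 18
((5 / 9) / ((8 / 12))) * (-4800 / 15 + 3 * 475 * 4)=13450 / 3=4483.33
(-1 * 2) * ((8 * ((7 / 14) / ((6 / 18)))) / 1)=-24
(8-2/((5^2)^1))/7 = 1.13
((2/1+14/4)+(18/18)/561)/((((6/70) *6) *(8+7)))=43211/60588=0.71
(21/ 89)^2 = 441/ 7921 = 0.06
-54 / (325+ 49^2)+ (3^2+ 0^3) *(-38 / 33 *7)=-1087971 / 14993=-72.57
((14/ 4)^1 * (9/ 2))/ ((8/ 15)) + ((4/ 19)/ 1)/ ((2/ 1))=18019/ 608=29.64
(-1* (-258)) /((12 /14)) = 301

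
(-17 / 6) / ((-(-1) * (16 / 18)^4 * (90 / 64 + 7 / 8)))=-37179 / 18688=-1.99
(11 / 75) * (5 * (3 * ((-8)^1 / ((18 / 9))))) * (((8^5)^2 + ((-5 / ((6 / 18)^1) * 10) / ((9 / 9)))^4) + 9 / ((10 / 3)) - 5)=-347598200774 / 25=-13903928030.96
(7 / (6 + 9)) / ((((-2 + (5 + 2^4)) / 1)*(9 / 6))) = 14 / 855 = 0.02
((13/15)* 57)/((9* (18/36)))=494/45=10.98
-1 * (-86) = 86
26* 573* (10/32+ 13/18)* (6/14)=369967/56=6606.55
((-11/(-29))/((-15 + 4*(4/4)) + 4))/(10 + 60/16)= -4/1015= -0.00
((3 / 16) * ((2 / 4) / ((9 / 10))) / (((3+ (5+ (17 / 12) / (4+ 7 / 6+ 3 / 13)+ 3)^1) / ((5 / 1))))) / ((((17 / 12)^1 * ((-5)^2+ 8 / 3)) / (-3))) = -31575 / 8920342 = -0.00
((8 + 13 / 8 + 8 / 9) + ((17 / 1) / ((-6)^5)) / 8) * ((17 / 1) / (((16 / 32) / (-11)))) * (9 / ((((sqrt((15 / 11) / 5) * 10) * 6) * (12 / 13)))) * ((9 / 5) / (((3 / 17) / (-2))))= 27029139137 * sqrt(33) / 6220800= 24959.91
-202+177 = -25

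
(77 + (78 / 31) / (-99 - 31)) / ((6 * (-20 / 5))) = -2983 / 930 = -3.21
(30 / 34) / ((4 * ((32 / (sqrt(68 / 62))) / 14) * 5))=21 * sqrt(1054) / 33728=0.02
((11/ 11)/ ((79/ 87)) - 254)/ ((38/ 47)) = -939013/ 3002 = -312.80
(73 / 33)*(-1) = -73 / 33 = -2.21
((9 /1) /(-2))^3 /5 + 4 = -569 /40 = -14.22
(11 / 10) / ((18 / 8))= 22 / 45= 0.49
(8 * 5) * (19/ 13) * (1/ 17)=3.44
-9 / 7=-1.29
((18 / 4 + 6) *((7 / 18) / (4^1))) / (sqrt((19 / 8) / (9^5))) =3969 *sqrt(38) / 152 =160.96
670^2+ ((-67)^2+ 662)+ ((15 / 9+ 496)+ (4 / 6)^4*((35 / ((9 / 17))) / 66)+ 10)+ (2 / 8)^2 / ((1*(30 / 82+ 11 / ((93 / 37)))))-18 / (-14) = 22146103654373579 / 48719851488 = 454560.16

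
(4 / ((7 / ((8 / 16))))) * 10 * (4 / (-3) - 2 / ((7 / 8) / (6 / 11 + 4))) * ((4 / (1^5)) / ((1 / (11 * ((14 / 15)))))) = -86656 / 63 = -1375.49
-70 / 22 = -35 / 11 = -3.18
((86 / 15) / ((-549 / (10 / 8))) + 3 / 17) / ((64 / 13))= 0.03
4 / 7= 0.57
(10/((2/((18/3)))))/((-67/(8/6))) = -40/67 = -0.60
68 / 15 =4.53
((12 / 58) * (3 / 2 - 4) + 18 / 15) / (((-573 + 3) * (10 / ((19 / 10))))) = -33 / 145000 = -0.00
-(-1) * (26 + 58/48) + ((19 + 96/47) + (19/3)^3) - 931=-6382685/10152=-628.71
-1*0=0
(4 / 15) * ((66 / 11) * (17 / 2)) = 68 / 5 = 13.60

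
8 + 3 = 11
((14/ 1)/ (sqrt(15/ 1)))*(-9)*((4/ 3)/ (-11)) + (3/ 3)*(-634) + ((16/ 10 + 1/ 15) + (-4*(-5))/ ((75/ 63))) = -9233/ 15 + 56*sqrt(15)/ 55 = -611.59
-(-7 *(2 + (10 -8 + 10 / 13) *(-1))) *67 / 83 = -4.35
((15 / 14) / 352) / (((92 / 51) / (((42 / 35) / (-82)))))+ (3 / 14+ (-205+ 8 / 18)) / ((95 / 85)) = -581152299545 / 3178619136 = -182.83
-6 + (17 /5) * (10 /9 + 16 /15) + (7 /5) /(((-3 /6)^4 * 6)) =5.14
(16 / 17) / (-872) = -2 / 1853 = -0.00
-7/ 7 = -1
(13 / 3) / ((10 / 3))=13 / 10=1.30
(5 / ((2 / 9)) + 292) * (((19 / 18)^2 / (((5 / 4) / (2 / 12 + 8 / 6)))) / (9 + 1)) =42.05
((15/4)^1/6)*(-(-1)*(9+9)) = 45/4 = 11.25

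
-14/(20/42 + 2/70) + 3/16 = -23361/848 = -27.55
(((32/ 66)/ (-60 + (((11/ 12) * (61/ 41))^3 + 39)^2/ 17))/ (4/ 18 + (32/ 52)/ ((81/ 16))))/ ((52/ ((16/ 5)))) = 208330703527641219072/ 99587569184704424207395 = 0.00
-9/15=-3/5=-0.60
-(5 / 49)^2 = -25 / 2401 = -0.01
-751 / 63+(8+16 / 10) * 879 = 2654341 / 315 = 8426.48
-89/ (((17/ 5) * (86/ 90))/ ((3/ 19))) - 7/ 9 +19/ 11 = -4641859/ 1375011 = -3.38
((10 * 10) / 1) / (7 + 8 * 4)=100 / 39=2.56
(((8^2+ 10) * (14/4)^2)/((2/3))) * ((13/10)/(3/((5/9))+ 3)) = 3367/16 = 210.44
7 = 7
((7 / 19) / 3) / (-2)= -7 / 114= -0.06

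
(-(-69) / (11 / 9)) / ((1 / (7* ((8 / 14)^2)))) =9936 / 77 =129.04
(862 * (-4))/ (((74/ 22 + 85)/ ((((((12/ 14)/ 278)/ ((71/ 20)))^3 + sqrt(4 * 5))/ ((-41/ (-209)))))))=-3963476 * sqrt(5)/ 9963- 15853904000/ 121657792854476403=-889.55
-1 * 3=-3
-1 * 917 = -917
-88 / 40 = -11 / 5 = -2.20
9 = 9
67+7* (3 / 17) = 1160 / 17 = 68.24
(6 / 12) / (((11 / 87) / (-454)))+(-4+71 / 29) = -573216 / 319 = -1796.92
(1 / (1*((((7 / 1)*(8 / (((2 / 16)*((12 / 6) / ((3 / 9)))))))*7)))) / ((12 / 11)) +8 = 50187 / 6272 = 8.00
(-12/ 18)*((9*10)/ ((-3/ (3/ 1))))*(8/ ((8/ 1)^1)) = 60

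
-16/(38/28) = -224/19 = -11.79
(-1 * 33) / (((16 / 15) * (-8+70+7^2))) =-165 / 592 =-0.28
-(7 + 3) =-10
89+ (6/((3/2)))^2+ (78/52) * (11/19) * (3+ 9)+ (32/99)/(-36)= 1953811/16929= 115.41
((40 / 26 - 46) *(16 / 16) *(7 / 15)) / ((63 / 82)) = -47396 / 1755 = -27.01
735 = 735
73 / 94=0.78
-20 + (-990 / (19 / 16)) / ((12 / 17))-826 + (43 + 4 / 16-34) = -153353 / 76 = -2017.80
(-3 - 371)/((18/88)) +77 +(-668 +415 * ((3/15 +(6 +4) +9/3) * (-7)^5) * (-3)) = 276203818.56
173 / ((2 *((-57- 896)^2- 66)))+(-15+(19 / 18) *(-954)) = -1856244119 / 1816286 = -1022.00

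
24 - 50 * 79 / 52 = -1351 / 26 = -51.96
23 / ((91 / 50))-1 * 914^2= -76019886 / 91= -835383.36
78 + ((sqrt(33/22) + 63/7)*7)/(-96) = 2475/32 - 7*sqrt(6)/192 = 77.25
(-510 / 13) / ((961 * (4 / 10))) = -1275 / 12493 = -0.10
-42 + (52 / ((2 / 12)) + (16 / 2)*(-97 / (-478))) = 64918 / 239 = 271.62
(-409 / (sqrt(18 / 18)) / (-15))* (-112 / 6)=-22904 / 45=-508.98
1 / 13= 0.08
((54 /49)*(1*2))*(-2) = -216 /49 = -4.41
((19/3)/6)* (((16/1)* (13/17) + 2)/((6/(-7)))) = -16093/918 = -17.53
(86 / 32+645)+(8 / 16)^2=10367 / 16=647.94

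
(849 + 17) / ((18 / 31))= 13423 / 9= 1491.44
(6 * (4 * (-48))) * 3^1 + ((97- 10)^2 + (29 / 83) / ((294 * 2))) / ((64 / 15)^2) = -202581351093 / 66633728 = -3040.22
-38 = -38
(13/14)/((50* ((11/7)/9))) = 117/1100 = 0.11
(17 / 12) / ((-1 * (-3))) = 17 / 36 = 0.47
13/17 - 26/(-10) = 286/85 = 3.36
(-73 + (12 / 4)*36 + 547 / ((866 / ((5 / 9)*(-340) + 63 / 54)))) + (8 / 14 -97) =-19641031 / 109116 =-180.00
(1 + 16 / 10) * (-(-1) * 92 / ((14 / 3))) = 1794 / 35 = 51.26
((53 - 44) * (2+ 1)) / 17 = 27 / 17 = 1.59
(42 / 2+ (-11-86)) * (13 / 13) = -76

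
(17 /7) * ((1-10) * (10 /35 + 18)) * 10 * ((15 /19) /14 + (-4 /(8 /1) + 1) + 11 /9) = -46327040 /6517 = -7108.65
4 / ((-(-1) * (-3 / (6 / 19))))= -8 / 19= -0.42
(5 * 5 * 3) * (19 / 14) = 1425 / 14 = 101.79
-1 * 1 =-1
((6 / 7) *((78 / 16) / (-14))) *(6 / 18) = -39 / 392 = -0.10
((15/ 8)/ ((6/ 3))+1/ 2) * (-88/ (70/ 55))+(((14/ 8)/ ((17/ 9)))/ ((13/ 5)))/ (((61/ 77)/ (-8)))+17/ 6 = -113419231/ 1132404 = -100.16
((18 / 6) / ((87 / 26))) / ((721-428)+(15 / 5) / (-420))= 3640 / 1189551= 0.00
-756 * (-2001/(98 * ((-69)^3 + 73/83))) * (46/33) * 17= -1168892154/1049747699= -1.11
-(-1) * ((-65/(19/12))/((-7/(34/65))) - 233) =-30581/133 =-229.93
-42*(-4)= 168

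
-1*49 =-49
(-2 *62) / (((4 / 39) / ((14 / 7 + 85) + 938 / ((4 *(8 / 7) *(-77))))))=-17945187 / 176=-101961.29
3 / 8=0.38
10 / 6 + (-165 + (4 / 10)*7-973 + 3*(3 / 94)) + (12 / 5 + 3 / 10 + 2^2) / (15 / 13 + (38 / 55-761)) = -96386061513 / 85038040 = -1133.45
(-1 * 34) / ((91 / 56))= -272 / 13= -20.92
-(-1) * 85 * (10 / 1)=850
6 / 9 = 2 / 3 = 0.67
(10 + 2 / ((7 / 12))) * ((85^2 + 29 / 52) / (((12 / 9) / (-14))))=-1018803.63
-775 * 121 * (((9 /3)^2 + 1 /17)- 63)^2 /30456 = -78854365975 /8801784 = -8958.91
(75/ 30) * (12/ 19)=30/ 19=1.58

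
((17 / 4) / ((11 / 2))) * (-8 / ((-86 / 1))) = 34 / 473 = 0.07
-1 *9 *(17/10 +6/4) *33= -4752/5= -950.40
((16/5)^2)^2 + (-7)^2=96161/625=153.86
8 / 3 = 2.67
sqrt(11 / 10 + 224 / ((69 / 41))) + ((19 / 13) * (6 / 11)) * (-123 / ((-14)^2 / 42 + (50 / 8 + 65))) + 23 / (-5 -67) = 9.97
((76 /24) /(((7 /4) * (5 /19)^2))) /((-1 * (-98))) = 6859 /25725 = 0.27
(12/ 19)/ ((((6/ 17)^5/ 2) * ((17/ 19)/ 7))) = 584647/ 324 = 1804.47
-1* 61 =-61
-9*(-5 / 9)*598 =2990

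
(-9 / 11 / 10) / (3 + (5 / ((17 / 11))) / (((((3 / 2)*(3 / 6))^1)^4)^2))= -1003833 / 433300010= -0.00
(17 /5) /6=17 /30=0.57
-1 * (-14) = 14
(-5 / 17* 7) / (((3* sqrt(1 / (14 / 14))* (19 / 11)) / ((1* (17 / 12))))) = -385 / 684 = -0.56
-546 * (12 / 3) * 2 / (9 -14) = 4368 / 5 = 873.60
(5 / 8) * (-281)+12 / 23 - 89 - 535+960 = 29605 / 184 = 160.90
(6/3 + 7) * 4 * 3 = 108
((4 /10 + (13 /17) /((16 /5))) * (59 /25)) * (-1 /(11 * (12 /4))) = -4661 /102000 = -0.05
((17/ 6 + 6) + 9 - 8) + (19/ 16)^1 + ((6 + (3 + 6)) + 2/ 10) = 6293/ 240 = 26.22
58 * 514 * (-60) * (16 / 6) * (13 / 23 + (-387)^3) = 6358751045611520 / 23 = 276467436765718.26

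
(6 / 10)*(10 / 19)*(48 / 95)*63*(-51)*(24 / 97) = -126.84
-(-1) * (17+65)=82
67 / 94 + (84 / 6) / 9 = 1919 / 846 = 2.27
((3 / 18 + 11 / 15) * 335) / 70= 603 / 140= 4.31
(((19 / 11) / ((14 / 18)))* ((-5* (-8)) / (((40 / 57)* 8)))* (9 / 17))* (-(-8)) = 87723 / 1309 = 67.02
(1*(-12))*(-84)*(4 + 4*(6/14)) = 5760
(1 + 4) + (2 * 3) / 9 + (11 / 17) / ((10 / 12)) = 1643 / 255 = 6.44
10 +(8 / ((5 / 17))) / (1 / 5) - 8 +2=140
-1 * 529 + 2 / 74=-19572 / 37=-528.97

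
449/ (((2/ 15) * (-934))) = -6735/ 1868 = -3.61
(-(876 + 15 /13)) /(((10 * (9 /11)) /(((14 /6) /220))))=-8869 /7800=-1.14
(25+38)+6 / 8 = 255 / 4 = 63.75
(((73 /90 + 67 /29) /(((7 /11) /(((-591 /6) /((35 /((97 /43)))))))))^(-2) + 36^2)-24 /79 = 300183866119897774431240 /231677477036519290711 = 1295.70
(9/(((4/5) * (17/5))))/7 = 225/476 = 0.47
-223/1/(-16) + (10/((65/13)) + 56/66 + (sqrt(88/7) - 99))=-43409/528 + 2* sqrt(154)/7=-78.67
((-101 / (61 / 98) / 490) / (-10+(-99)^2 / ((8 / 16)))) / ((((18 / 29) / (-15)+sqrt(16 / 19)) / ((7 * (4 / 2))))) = -2972935 * sqrt(19) / 50152277524-1168671 / 100304555048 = -0.00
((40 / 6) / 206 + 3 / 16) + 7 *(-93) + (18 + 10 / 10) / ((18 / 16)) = -9401875 / 14832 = -633.89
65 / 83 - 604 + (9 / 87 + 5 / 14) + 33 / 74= -375488090 / 623413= -602.31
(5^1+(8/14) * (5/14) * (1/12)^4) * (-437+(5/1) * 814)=439448545/24192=18165.04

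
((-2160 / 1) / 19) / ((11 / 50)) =-108000 / 209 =-516.75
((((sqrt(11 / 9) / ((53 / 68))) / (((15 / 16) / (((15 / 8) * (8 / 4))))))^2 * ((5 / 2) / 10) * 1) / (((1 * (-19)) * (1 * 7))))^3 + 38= 38.00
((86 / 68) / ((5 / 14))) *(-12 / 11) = -3612 / 935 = -3.86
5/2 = 2.50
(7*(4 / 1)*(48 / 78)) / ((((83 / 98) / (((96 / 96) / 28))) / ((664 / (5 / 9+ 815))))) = 14112 / 23855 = 0.59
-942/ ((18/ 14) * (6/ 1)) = -1099/ 9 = -122.11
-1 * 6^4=-1296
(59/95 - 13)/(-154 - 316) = 0.03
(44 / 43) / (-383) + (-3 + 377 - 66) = 5072408 / 16469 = 308.00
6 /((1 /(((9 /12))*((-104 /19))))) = -468 /19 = -24.63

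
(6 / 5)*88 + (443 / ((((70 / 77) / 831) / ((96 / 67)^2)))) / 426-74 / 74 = 3276677621 / 1593595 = 2056.15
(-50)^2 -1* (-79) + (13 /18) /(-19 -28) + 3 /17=37093495 /14382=2579.16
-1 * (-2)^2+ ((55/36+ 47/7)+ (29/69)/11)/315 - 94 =-1967619803/20083140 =-97.97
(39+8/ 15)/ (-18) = -593/ 270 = -2.20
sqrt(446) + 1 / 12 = 21.20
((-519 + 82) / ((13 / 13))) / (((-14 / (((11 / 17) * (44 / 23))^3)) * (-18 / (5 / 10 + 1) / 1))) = -269277272 / 54578517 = -4.93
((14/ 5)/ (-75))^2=196/ 140625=0.00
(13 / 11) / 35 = 13 / 385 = 0.03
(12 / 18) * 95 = 190 / 3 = 63.33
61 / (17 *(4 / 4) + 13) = 61 / 30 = 2.03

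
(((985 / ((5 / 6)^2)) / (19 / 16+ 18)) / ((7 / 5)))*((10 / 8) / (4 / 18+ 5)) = 1276560 / 101003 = 12.64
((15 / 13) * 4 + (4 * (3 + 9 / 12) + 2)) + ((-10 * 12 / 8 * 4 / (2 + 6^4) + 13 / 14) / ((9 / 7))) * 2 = 1745542 / 75933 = 22.99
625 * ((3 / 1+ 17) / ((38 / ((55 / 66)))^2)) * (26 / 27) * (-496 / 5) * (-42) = 705250000 / 29241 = 24118.53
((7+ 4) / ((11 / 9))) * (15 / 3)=45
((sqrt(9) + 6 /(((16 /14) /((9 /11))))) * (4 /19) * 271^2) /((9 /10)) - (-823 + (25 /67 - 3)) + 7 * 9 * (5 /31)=164302973354 /1302279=126165.72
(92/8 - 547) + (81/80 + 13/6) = -127757/240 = -532.32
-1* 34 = -34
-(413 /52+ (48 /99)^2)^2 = -214432898761 /3206730384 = -66.87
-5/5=-1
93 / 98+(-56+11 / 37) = -198537 / 3626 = -54.75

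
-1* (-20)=20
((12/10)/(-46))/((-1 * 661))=3/76015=0.00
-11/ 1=-11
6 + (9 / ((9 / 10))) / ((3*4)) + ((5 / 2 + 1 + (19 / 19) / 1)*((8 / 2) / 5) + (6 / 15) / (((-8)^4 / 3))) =320521 / 30720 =10.43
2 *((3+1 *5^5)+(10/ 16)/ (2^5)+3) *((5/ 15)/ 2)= 801541/ 768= 1043.67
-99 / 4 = -24.75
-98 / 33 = -2.97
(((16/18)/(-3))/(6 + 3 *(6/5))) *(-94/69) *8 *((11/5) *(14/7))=8272/5589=1.48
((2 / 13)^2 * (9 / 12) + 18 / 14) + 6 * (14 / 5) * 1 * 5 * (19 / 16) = 101.05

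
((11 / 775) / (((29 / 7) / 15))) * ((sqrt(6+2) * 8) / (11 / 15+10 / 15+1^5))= 0.48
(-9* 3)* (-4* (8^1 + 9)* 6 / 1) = 11016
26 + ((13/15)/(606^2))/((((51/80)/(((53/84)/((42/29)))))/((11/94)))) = 30279345095207/1164590187516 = 26.00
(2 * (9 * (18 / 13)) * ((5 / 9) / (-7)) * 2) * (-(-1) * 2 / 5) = -144 / 91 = -1.58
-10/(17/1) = -10/17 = -0.59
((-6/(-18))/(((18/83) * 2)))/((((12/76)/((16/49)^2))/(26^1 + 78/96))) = 902044/64827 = 13.91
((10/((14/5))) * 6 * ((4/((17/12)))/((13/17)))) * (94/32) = 21150/91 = 232.42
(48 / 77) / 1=0.62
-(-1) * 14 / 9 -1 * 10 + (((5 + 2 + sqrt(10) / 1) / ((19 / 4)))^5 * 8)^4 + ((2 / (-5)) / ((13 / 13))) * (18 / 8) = 16531371715.84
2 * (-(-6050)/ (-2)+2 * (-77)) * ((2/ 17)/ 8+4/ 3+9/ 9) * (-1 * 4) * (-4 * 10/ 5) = -1433168/ 3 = -477722.67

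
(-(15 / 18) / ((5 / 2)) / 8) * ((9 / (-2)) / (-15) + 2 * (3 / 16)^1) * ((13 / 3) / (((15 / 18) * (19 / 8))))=-0.06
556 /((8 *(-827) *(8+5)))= -139 /21502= -0.01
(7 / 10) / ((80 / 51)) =357 / 800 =0.45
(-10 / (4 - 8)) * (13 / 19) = 65 / 38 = 1.71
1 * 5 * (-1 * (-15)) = 75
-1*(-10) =10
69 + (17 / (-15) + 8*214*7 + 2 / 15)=12052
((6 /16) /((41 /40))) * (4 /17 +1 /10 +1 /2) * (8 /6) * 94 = 26696 /697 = 38.30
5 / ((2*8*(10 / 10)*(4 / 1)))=5 / 64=0.08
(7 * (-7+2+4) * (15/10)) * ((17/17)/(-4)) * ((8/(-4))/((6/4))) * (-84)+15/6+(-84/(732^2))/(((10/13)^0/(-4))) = 6619673/22326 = 296.50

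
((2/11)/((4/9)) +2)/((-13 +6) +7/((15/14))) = -795/154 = -5.16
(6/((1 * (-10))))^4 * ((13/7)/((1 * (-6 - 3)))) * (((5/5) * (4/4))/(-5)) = 117/21875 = 0.01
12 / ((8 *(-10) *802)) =-3 / 16040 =-0.00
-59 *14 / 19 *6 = -4956 / 19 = -260.84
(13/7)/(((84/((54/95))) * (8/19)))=117/3920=0.03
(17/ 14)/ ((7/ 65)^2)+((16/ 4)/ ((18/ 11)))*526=8584817/ 6174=1390.48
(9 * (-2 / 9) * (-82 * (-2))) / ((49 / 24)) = -7872 / 49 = -160.65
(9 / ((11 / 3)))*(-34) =-918 / 11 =-83.45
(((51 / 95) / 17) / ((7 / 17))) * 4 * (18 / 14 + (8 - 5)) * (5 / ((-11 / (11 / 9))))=-680 / 931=-0.73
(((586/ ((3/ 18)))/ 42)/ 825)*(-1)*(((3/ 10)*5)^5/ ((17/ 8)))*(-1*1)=23733/ 65450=0.36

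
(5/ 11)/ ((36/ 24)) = 0.30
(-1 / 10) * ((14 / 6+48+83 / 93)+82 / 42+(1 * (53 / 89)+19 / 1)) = -843287 / 115878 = -7.28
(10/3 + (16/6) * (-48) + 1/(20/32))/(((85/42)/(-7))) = 180908/425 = 425.67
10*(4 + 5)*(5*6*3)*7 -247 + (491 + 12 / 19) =1081948 / 19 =56944.63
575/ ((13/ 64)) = 36800/ 13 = 2830.77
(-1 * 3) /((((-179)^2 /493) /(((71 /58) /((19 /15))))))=-54315 /1217558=-0.04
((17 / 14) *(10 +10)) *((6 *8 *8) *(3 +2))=326400 / 7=46628.57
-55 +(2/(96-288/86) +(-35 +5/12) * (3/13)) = -1630391/25896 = -62.96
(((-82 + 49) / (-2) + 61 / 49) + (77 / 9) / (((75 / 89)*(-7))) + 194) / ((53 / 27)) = 13910983 / 129850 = 107.13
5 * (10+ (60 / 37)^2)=86450 / 1369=63.15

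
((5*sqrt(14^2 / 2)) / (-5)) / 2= -7*sqrt(2) / 2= -4.95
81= 81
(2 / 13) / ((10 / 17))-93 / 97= -4396 / 6305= -0.70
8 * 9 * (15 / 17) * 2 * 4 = 8640 / 17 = 508.24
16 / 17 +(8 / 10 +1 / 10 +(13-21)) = -1047 / 170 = -6.16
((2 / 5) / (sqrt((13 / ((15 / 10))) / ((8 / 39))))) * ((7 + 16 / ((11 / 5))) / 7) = 628 / 5005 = 0.13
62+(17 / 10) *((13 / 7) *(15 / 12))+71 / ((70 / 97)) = 46013 / 280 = 164.33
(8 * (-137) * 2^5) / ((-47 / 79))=2770688 / 47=58950.81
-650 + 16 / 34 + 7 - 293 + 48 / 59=-937520 / 1003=-934.72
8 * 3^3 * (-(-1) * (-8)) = -1728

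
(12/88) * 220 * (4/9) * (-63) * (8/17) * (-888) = 5967360/17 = 351021.18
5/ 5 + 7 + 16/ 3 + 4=17.33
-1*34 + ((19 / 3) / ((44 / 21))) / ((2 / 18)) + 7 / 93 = -27499 / 4092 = -6.72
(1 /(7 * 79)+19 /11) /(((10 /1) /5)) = 5259 /6083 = 0.86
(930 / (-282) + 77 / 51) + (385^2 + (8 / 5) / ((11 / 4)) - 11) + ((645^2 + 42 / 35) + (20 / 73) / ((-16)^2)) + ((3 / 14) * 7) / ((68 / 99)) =564241.18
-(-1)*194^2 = 37636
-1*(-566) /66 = 283 /33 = 8.58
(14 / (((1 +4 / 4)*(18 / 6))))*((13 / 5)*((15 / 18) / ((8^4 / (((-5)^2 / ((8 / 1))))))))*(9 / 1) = 2275 / 65536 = 0.03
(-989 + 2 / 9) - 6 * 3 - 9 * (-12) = -8089 / 9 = -898.78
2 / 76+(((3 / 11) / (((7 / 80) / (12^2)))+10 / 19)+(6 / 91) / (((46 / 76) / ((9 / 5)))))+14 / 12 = 2957598274 / 6561555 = 450.75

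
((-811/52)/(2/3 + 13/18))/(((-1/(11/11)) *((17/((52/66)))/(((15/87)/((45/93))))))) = 25141/135575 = 0.19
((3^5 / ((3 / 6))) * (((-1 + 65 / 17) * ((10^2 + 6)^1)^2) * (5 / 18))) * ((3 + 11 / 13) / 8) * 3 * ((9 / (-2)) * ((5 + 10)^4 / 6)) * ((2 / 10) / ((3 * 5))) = -691119337500 / 221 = -3127236821.27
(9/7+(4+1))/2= 22/7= 3.14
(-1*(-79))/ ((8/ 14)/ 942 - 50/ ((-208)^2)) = -5634335616/ 39161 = -143876.19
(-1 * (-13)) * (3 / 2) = 39 / 2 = 19.50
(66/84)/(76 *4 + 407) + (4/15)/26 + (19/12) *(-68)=-69654059/647010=-107.66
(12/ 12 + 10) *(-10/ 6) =-55/ 3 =-18.33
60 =60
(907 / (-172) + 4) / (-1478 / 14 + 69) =1533 / 44032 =0.03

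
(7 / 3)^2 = 49 / 9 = 5.44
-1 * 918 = -918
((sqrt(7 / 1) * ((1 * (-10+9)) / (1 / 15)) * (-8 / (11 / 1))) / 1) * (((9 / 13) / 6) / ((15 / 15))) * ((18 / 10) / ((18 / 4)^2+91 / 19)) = 24624 * sqrt(7) / 272129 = 0.24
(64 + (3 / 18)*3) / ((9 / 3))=43 / 2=21.50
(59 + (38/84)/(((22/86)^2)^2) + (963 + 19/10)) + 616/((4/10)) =4103889337/1537305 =2669.53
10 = 10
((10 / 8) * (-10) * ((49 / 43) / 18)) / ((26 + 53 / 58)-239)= 35525 / 9520974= 0.00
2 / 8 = 1 / 4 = 0.25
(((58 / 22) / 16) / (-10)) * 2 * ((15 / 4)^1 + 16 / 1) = -2291 / 3520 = -0.65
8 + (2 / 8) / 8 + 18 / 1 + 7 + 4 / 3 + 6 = 3875 / 96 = 40.36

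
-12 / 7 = -1.71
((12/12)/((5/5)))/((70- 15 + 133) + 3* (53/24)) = 8/1557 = 0.01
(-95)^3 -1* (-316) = -857059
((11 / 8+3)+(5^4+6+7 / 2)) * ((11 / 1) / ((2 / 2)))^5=102891457.62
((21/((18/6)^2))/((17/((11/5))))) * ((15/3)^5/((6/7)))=336875/306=1100.90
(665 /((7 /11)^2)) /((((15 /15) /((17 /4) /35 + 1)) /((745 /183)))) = 268902535 /35868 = 7497.00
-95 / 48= -1.98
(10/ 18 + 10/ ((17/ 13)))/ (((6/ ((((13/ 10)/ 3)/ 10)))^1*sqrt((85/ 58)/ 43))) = 3263*sqrt(211990)/ 4681800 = 0.32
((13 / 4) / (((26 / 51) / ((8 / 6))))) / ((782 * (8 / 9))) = 9 / 736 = 0.01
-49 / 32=-1.53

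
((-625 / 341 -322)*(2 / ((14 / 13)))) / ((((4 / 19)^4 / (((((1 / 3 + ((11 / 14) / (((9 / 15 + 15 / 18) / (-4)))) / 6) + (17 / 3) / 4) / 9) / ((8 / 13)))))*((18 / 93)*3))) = -1351421199262147 / 10252763136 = -131810.44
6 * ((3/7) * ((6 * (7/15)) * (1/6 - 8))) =-282/5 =-56.40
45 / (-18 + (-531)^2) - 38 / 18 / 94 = -590983 / 26502642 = -0.02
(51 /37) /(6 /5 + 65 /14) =3570 /15133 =0.24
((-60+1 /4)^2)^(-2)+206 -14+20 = 691715432148 /3262808641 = 212.00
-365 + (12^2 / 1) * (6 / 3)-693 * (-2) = 1309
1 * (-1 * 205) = -205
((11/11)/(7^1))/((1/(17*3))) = 7.29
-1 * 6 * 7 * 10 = -420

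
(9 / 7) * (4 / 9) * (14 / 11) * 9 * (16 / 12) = 96 / 11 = 8.73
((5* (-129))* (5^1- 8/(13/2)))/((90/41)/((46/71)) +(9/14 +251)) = -417249210/43769947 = -9.53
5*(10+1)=55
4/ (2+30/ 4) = 8/ 19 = 0.42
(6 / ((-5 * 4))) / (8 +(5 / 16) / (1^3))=-24 / 665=-0.04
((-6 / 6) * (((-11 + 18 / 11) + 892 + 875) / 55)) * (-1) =19334 / 605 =31.96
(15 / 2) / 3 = 5 / 2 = 2.50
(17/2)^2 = 289/4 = 72.25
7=7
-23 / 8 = -2.88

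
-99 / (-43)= 2.30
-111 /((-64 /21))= 2331 /64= 36.42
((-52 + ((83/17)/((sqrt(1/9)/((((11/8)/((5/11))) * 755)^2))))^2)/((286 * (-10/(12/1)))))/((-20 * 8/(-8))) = -20728564122464131919379/16927539200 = -1224546809642.84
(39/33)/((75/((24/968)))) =13/33275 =0.00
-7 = -7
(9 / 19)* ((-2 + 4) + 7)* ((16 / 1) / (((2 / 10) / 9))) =58320 / 19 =3069.47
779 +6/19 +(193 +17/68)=73915/76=972.57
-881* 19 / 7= -2391.29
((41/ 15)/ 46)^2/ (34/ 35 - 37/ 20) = -287/ 71415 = -0.00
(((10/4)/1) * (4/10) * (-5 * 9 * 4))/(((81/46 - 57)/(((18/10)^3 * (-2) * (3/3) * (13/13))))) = -804816/21175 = -38.01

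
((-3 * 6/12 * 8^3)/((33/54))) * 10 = -138240/11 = -12567.27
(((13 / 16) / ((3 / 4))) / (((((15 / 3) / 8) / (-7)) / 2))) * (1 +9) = -728 / 3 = -242.67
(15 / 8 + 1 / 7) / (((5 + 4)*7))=113 / 3528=0.03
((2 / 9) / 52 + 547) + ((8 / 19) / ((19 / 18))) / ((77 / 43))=547.23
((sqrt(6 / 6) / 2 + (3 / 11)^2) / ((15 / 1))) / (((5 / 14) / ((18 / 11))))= 5838 / 33275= 0.18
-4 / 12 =-1 / 3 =-0.33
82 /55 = 1.49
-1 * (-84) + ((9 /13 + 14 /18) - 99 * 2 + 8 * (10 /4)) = -10826 /117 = -92.53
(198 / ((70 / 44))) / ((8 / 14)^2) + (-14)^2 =11543 / 20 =577.15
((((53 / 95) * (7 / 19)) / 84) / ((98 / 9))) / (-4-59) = -53 / 14858760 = -0.00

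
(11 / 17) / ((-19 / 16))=-176 / 323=-0.54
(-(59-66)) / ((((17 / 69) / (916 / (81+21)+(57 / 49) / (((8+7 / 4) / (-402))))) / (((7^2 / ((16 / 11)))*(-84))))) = 23549452773 / 7514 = 3134076.76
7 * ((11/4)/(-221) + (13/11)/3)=77903/29172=2.67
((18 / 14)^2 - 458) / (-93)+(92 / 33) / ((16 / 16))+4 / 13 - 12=-868319 / 217217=-4.00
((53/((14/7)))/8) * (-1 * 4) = -13.25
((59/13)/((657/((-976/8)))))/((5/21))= -50386/14235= -3.54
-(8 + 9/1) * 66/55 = -20.40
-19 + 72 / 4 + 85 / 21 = 64 / 21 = 3.05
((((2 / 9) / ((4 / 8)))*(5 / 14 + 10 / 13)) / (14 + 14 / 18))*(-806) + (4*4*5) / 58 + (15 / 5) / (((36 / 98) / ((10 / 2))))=14.91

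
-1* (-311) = 311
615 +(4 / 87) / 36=481546 / 783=615.00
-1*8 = -8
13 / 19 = 0.68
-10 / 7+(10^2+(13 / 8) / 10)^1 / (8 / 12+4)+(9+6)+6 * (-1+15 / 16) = 38819 / 1120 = 34.66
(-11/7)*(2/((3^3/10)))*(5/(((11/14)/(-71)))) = 14200/27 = 525.93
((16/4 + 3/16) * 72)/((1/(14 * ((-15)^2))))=949725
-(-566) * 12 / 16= 849 / 2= 424.50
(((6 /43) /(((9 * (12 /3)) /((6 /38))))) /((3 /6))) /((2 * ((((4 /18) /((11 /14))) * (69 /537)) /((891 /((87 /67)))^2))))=7928.97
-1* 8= -8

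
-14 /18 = -0.78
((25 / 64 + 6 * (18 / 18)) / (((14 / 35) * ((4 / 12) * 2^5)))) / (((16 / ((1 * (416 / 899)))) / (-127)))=-10128885 / 1841152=-5.50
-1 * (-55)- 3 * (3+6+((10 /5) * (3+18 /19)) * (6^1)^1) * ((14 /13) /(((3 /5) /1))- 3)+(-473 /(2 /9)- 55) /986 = 124975535 /487084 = 256.58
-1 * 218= -218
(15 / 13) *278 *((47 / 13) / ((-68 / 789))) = -77318055 / 5746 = -13455.98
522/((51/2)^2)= 232/289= 0.80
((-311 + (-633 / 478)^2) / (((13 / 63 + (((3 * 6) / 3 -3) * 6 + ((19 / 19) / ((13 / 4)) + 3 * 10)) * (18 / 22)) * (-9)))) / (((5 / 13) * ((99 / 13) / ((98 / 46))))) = 10649139075757 / 16928961051780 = 0.63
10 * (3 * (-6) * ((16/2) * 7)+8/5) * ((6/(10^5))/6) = -629/6250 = -0.10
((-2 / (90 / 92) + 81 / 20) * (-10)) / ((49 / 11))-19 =-20729 / 882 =-23.50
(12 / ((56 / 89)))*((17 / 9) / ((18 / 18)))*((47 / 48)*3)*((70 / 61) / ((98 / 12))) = 14.87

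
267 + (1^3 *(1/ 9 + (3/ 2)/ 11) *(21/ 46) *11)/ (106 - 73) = 2432179/ 9108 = 267.04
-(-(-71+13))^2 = -3364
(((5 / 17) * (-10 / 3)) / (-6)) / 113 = 25 / 17289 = 0.00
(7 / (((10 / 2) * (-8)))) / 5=-7 / 200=-0.04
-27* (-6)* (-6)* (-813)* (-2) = -1580472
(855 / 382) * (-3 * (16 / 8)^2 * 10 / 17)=-51300 / 3247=-15.80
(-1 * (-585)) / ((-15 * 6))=-13 / 2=-6.50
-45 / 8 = -5.62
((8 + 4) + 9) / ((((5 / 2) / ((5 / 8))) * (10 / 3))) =1.58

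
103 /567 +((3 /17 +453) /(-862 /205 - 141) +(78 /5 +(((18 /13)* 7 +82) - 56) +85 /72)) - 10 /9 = 7224657830501 /149200538760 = 48.42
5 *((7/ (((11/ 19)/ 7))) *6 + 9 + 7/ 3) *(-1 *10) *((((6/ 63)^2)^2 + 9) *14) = -2998691054000/ 916839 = -3270684.44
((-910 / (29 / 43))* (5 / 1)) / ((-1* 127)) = 53.12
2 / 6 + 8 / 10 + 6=7.13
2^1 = 2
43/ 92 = 0.47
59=59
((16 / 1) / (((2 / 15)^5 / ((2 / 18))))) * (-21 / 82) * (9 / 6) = -5315625 / 328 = -16206.17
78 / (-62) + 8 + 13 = 612 / 31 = 19.74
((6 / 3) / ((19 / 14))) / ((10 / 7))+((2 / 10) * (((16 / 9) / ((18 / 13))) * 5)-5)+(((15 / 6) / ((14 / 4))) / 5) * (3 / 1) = -121514 / 53865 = -2.26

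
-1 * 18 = -18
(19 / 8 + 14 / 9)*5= 1415 / 72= 19.65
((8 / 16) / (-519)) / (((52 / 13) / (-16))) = 2 / 519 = 0.00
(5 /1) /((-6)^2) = 5 /36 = 0.14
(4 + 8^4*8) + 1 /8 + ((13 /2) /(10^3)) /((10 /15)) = 131088539 /4000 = 32772.13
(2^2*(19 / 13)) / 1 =76 / 13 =5.85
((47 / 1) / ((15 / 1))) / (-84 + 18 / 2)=-47 / 1125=-0.04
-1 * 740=-740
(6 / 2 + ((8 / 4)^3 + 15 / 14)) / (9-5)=169 / 56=3.02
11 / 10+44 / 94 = 737 / 470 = 1.57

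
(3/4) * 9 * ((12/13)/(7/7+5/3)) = 243/104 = 2.34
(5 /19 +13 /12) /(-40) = -307 /9120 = -0.03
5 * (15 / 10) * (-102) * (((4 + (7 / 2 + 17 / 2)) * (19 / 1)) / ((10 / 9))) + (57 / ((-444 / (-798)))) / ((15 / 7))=-77424791 / 370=-209256.19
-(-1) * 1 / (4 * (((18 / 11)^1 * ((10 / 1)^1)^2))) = 11 / 7200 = 0.00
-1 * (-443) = 443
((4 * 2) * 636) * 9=45792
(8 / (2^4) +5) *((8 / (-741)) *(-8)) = 0.48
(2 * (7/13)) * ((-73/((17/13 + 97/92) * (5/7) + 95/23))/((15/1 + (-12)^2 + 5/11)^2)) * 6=-0.00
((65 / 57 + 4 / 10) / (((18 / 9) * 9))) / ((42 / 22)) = 0.04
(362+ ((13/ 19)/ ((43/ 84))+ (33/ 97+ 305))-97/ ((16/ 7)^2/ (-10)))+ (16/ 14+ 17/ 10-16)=298650100559/ 355035520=841.18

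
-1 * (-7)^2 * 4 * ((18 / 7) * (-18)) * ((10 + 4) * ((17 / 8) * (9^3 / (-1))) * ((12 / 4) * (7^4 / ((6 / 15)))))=-3542998458510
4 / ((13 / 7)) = 2.15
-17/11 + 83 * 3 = 247.45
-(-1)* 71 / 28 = 71 / 28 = 2.54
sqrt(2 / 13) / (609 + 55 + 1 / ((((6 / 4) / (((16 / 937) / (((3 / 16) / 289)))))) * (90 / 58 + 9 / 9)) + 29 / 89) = 27769869 * sqrt(26) / 242309526277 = 0.00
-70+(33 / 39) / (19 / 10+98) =-908980 / 12987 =-69.99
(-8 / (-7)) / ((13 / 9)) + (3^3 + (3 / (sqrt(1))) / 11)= 28092 / 1001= 28.06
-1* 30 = -30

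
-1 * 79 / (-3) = 79 / 3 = 26.33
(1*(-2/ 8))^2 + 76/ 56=159/ 112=1.42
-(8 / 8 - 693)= 692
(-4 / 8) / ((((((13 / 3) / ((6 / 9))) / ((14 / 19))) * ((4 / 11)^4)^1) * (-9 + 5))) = 102487 / 126464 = 0.81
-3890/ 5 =-778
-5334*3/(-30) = 533.40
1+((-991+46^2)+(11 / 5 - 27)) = 5506 / 5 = 1101.20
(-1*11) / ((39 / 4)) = -44 / 39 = -1.13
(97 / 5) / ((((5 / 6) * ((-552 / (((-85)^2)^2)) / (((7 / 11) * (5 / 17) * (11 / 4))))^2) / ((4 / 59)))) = 44814791194140625 / 11985024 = 3739232495.00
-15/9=-5/3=-1.67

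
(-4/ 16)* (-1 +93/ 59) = -17/ 118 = -0.14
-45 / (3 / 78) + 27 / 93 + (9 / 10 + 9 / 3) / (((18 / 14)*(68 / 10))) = -7394423 / 6324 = -1169.26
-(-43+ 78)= -35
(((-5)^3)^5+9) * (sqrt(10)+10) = -305175781160 - 30517578116 * sqrt(10) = -401680836678.67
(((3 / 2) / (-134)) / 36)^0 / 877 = 1 / 877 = 0.00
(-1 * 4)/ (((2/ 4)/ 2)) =-16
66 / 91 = 0.73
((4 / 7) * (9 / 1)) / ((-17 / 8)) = -2.42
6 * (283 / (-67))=-1698 / 67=-25.34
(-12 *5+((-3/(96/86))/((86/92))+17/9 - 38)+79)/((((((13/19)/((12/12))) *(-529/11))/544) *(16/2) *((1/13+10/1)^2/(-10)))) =-332329855/81703521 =-4.07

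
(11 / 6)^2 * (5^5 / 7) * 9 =378125 / 28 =13504.46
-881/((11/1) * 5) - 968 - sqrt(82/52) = -54121/55 - sqrt(1066)/26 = -985.27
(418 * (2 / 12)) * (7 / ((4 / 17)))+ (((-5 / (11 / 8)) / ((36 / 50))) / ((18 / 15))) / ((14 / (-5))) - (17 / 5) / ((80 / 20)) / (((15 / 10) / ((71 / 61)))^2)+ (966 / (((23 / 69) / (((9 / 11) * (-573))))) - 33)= -209891191145333 / 154719180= -1356594.52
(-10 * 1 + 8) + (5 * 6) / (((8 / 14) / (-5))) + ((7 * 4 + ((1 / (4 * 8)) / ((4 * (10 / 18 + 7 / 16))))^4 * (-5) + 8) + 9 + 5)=-367393437378597 / 1712789917696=-214.50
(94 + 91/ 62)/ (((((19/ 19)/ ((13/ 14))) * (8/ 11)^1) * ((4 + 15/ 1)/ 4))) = 846417/ 32984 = 25.66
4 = 4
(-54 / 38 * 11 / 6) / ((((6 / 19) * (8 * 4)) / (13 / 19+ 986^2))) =-609567321 / 2432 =-250644.46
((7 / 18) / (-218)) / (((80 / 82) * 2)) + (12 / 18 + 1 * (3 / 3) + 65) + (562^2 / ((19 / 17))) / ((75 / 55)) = 1236464490931 / 5964480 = 207304.66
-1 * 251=-251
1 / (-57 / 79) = -79 / 57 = -1.39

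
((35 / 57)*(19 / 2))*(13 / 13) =35 / 6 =5.83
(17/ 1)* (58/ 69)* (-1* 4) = -3944/ 69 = -57.16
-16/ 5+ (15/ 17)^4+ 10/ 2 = 1004814/ 417605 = 2.41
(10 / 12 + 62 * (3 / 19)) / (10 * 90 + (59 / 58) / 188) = 0.01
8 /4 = 2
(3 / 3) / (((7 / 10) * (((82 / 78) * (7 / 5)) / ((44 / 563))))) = 85800 / 1131067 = 0.08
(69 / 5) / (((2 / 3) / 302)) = 31257 / 5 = 6251.40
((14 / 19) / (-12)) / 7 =-1 / 114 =-0.01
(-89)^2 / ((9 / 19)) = 150499 / 9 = 16722.11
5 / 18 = 0.28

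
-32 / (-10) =16 / 5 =3.20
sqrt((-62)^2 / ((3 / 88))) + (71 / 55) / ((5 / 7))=497 / 275 + 124 * sqrt(66) / 3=337.60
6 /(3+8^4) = 6 /4099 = 0.00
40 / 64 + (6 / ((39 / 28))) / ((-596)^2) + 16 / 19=64361231 / 43869176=1.47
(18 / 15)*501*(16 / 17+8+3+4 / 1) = 814626 / 85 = 9583.84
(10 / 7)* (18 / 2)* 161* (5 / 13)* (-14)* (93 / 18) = -748650 / 13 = -57588.46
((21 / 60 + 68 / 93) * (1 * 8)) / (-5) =-4022 / 2325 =-1.73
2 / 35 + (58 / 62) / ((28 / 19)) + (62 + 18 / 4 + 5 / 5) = 42279 / 620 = 68.19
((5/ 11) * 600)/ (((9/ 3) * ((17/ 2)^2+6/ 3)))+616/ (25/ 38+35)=81893936/ 4426785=18.50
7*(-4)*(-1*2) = 56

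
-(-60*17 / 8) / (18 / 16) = 113.33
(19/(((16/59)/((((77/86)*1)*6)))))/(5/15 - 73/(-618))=8890651/10664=833.71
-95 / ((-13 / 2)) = 190 / 13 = 14.62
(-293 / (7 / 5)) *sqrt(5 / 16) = -1465 *sqrt(5) / 28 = -116.99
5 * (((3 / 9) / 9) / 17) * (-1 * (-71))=355 / 459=0.77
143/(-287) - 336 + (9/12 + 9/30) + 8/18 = -17306297/51660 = -335.00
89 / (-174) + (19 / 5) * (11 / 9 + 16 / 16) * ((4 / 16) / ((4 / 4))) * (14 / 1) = 29.04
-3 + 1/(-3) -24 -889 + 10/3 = -913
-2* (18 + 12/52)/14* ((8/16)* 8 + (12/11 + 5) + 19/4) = -154761/4004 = -38.65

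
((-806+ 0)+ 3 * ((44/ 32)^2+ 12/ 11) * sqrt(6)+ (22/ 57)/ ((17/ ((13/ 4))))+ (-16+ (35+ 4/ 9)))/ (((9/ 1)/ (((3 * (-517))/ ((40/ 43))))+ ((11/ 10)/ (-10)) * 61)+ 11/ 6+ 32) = -5082679087750/ 175251059943+ 954467775 * sqrt(6)/ 2893722352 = -28.19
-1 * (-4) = 4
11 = 11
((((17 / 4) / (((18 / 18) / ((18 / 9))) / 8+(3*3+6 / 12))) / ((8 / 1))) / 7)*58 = 29 / 63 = 0.46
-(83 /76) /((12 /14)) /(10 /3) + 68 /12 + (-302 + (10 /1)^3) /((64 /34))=857501 /2280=376.10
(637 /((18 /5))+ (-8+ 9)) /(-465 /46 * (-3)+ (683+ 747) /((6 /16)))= 73669 /1591275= 0.05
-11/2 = -5.50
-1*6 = -6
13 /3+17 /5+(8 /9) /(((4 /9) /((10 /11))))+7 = 16.55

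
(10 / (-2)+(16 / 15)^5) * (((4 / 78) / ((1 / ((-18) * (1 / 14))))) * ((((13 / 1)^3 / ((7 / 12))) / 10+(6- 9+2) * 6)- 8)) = 69762821816 / 806203125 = 86.53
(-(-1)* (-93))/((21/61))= -1891/7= -270.14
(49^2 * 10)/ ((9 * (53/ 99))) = 264110/ 53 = 4983.21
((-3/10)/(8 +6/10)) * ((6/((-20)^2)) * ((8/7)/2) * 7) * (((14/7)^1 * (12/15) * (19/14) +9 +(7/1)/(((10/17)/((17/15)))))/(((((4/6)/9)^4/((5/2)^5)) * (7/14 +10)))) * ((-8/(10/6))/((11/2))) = 41278616793/2966656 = 13914.19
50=50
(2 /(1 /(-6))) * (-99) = 1188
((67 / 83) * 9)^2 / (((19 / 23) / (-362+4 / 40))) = -30265722333 / 1308910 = -23122.84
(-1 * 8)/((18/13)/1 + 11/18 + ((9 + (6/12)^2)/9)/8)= -9984/2651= -3.77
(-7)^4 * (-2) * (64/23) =-307328/23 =-13362.09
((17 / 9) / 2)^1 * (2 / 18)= 17 / 162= 0.10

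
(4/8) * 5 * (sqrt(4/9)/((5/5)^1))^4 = 40/81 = 0.49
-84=-84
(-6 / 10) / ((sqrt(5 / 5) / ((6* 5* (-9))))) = 162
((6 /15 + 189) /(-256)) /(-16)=947 /20480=0.05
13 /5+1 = 18 /5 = 3.60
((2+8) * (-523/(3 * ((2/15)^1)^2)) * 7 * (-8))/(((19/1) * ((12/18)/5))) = 41186250/19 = 2167697.37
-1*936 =-936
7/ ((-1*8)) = -7/ 8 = -0.88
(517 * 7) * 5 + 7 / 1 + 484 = 18586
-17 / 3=-5.67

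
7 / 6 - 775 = -4643 / 6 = -773.83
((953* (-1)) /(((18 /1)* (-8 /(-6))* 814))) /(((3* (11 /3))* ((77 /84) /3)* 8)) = -2859 /1575904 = -0.00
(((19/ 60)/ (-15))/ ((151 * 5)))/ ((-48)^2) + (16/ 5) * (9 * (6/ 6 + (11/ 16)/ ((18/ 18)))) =76086604781/ 1565568000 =48.60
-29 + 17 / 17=-28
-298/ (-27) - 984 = -26270/ 27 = -972.96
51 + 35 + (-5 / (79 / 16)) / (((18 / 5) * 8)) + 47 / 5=339022 / 3555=95.36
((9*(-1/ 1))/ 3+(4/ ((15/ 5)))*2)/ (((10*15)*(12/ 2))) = -1/ 2700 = -0.00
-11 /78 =-0.14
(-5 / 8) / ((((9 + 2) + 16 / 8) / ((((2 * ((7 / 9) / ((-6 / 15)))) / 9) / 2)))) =175 / 16848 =0.01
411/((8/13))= 5343/8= 667.88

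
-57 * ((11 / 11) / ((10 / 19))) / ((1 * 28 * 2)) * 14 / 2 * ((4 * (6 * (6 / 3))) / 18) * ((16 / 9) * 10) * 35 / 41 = -202160 / 369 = -547.86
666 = 666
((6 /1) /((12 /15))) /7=15 /14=1.07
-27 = -27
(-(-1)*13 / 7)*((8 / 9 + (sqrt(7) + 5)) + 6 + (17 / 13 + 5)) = 13*sqrt(7) / 7 + 2129 / 63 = 38.71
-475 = -475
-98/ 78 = -49/ 39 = -1.26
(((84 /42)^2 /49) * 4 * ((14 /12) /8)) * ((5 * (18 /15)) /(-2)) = -1 /7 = -0.14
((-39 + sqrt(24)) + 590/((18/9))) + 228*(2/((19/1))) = 2*sqrt(6) + 280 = 284.90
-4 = -4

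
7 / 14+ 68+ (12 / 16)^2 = 1105 / 16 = 69.06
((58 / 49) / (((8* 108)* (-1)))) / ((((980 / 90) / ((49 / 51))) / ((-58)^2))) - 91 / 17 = -345437 / 59976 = -5.76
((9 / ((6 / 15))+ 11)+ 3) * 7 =511 / 2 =255.50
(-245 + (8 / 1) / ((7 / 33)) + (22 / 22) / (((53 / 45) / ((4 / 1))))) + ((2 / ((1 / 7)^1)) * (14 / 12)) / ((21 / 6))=-221735 / 1113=-199.22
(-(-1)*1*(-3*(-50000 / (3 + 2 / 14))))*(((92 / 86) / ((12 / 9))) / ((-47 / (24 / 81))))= -241.40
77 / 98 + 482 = 6759 / 14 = 482.79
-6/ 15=-0.40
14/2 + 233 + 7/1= 247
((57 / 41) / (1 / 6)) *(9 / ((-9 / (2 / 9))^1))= -76 / 41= -1.85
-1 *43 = -43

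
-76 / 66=-38 / 33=-1.15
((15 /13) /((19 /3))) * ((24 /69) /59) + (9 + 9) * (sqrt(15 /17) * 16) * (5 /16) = 360 /335179 + 90 * sqrt(255) /17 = 84.54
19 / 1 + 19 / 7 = 152 / 7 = 21.71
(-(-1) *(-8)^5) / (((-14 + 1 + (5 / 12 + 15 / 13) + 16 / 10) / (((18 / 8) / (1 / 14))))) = 805109760 / 7667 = 105009.75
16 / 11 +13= 159 / 11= 14.45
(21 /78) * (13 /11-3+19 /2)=91 /44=2.07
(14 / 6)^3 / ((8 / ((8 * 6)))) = 686 / 9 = 76.22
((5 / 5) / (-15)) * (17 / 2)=-17 / 30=-0.57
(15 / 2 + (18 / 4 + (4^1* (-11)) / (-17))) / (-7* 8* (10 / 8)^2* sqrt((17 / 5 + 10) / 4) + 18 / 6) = -34720* sqrt(335) / 6973927 - 11904 / 6973927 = -0.09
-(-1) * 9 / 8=9 / 8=1.12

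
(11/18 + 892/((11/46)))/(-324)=-738697/64152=-11.51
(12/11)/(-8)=-3/22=-0.14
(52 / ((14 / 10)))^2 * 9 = 608400 / 49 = 12416.33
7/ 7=1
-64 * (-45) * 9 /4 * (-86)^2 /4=11981520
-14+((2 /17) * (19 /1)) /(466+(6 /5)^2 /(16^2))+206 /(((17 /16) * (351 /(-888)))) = -44010775574 /87236253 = -504.50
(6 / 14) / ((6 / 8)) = 4 / 7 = 0.57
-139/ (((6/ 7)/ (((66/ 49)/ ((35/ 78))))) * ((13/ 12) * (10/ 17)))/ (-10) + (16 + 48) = 859874/ 6125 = 140.39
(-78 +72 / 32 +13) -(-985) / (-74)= -11257 / 148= -76.06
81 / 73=1.11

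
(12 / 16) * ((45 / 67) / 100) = 27 / 5360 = 0.01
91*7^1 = 637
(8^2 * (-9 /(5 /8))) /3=-307.20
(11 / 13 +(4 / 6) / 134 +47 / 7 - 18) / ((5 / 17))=-35.48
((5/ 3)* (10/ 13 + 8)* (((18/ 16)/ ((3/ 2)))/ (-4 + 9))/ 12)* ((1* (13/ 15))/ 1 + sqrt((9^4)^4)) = 3067078933/ 390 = 7864304.96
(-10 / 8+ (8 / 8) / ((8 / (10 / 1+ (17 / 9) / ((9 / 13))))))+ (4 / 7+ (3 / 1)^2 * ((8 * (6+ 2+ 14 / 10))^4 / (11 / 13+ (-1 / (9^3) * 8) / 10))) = 7732818500368833173 / 22704381000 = 340587065.57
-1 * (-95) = 95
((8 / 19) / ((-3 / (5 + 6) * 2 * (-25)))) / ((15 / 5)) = 44 / 4275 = 0.01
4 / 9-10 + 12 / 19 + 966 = 163660 / 171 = 957.08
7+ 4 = 11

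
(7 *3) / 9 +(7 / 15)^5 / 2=3560557 / 1518750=2.34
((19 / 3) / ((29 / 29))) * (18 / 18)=19 / 3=6.33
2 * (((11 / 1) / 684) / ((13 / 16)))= 88 / 2223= 0.04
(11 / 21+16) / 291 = 347 / 6111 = 0.06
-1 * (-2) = 2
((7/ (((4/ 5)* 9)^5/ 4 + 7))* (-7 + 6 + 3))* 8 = 350000/ 15138419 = 0.02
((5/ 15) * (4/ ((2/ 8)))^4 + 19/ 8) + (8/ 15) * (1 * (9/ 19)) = 49813351/ 2280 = 21847.96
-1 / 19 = -0.05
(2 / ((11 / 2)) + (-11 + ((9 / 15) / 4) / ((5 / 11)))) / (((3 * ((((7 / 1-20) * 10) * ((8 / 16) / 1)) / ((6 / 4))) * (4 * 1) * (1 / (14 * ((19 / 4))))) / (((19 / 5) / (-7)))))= -4092657 / 5720000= -0.72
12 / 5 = 2.40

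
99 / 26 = 3.81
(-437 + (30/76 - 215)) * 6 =-74283/19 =-3909.63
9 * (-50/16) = -225/8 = -28.12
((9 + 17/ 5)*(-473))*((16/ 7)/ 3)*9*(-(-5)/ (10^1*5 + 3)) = -3794.20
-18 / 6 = -3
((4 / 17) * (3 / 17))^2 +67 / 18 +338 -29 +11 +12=504719995 / 1503378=335.72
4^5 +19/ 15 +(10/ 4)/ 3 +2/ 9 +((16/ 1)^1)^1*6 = 101009/ 90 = 1122.32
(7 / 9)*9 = 7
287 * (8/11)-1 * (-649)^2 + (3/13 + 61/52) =-240806777/572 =-420990.87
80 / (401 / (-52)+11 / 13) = -4160 / 357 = -11.65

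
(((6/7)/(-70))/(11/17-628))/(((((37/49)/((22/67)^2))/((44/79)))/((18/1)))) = 724064/25914660325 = 0.00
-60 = -60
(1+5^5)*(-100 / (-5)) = 62520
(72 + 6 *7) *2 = 228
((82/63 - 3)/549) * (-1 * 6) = 214/11529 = 0.02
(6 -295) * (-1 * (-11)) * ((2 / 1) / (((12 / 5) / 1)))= -2649.17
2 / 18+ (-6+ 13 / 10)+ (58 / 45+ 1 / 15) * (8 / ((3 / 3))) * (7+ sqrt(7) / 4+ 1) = 122 * sqrt(7) / 45+ 493 / 6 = 89.34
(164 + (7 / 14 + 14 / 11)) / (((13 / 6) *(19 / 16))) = 175056 / 2717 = 64.43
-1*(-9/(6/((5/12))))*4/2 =5/4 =1.25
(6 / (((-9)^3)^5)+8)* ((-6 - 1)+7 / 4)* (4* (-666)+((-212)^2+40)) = -40662125981145731720 / 22876792454961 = -1777440.00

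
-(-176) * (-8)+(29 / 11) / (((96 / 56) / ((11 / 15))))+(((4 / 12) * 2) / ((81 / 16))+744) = -3220919 / 4860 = -662.74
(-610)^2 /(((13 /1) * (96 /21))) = 651175 /104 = 6261.30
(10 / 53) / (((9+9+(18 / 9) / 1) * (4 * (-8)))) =-1 / 3392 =-0.00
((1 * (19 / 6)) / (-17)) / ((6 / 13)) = -0.40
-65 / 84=-0.77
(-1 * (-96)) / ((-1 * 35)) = -96 / 35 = -2.74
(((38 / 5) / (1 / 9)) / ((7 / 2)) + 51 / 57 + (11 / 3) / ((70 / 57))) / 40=31153 / 53200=0.59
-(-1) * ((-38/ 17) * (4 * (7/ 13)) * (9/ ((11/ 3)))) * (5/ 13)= -143640/ 31603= -4.55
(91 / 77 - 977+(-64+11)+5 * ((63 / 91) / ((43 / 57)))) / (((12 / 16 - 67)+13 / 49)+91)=-40.94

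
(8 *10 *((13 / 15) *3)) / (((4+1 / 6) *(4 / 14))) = 4368 / 25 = 174.72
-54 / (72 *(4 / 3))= -9 / 16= -0.56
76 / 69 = 1.10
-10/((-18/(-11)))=-55/9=-6.11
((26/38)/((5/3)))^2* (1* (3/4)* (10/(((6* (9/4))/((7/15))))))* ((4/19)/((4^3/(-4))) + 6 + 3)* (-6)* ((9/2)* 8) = -14543802/171475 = -84.82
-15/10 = -3/2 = -1.50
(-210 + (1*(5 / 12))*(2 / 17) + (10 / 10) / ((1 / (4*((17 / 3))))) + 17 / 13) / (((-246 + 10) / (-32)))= -25.22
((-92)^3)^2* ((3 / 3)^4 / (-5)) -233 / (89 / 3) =-53965595123111 / 445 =-121271000276.65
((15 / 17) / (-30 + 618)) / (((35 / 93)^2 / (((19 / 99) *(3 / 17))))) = 54777 / 152655580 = 0.00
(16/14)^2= 64/49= 1.31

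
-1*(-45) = 45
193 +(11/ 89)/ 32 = 549675/ 2848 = 193.00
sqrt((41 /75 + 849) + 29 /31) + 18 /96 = 3 /16 + sqrt(183895503) /465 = 29.35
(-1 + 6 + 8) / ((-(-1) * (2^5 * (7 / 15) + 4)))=195 / 284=0.69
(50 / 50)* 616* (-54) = -33264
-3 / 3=-1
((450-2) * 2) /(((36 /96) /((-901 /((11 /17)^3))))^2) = 1123650097663041536 /15944049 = 70474576292.57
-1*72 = -72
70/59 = 1.19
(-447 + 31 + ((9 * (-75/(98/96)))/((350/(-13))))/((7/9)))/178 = -461500/213689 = -2.16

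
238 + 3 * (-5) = 223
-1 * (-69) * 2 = 138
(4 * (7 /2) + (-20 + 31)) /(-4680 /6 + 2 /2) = -0.03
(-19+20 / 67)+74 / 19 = -18849 / 1273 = -14.81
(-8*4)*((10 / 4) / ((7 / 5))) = -400 / 7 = -57.14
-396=-396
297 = 297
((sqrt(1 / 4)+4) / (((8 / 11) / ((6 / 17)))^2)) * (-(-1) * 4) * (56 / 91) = 9801 / 3757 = 2.61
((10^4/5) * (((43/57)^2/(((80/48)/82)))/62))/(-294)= -15161800/4935231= -3.07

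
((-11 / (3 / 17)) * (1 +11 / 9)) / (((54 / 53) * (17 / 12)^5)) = -5969920 / 250563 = -23.83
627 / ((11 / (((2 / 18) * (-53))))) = -335.67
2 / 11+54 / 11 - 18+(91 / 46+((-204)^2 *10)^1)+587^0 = 210571935 / 506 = 416150.07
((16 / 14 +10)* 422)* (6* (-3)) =-592488 / 7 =-84641.14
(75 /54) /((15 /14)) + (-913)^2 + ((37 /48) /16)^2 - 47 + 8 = 1474910294027 /1769472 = 833531.30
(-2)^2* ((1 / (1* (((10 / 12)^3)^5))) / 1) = 1880739938304 / 30517578125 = 61.63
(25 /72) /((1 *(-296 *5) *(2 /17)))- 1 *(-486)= 20715179 /42624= 486.00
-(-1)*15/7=15/7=2.14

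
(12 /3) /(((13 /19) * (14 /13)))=38 /7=5.43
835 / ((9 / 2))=1670 / 9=185.56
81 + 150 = 231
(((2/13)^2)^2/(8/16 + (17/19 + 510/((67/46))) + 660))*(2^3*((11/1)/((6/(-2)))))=-3584768/220667227053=-0.00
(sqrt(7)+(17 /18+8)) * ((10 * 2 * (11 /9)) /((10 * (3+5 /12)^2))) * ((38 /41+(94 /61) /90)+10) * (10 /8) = 108388456 * sqrt(7) /37837629+8725270708 /340538661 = 33.20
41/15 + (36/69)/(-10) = 185/69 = 2.68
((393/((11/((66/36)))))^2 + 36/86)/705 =147599/24252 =6.09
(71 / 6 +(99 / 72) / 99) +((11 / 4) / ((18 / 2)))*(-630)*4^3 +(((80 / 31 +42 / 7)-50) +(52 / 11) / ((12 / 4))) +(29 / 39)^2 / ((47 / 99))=-12346.83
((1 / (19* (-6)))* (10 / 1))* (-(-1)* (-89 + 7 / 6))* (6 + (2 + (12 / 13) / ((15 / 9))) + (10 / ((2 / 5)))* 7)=2095879 / 1482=1414.22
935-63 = 872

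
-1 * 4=-4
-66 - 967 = -1033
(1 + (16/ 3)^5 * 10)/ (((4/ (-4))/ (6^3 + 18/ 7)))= -9431854.55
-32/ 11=-2.91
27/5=5.40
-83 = -83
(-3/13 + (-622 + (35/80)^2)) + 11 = -2033539/3328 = -611.04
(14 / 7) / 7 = 2 / 7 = 0.29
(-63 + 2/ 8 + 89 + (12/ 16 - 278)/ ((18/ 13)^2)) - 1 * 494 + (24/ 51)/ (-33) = -148411331/ 242352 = -612.38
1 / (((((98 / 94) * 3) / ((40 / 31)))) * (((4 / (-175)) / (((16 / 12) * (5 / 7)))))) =-235000 / 13671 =-17.19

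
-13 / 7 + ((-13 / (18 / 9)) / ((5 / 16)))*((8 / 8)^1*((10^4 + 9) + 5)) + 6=-7290047 / 35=-208287.06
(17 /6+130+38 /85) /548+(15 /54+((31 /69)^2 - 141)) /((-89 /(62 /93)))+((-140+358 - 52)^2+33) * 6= 19603315604283197 /118423780920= 165535.30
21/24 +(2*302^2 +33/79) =115282673/632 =182409.29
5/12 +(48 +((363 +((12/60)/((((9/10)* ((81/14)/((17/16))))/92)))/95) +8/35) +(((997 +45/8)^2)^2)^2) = 8305720346718867748259989603521036817/8133342658560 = 1021193953752513734821989.00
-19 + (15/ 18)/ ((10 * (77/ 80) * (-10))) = -4391/ 231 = -19.01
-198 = -198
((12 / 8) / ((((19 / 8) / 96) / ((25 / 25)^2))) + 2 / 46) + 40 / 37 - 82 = -327323 / 16169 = -20.24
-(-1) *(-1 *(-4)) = 4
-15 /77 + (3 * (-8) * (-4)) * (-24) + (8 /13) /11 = -2304.14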